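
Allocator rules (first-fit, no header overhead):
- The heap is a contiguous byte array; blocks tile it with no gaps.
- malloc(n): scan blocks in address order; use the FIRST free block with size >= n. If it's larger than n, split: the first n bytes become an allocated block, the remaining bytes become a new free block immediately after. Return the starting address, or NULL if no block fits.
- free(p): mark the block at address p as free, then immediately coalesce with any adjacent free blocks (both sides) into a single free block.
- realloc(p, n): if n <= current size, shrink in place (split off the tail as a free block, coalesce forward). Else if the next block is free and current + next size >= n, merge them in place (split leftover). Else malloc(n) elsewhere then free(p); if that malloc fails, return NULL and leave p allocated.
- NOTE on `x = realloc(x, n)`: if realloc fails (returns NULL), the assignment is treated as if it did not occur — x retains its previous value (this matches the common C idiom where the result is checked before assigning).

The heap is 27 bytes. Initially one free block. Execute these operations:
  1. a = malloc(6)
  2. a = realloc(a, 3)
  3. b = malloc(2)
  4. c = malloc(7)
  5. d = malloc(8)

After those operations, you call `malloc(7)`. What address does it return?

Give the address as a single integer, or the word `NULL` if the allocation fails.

Op 1: a = malloc(6) -> a = 0; heap: [0-5 ALLOC][6-26 FREE]
Op 2: a = realloc(a, 3) -> a = 0; heap: [0-2 ALLOC][3-26 FREE]
Op 3: b = malloc(2) -> b = 3; heap: [0-2 ALLOC][3-4 ALLOC][5-26 FREE]
Op 4: c = malloc(7) -> c = 5; heap: [0-2 ALLOC][3-4 ALLOC][5-11 ALLOC][12-26 FREE]
Op 5: d = malloc(8) -> d = 12; heap: [0-2 ALLOC][3-4 ALLOC][5-11 ALLOC][12-19 ALLOC][20-26 FREE]
malloc(7): first-fit scan over [0-2 ALLOC][3-4 ALLOC][5-11 ALLOC][12-19 ALLOC][20-26 FREE] -> 20

Answer: 20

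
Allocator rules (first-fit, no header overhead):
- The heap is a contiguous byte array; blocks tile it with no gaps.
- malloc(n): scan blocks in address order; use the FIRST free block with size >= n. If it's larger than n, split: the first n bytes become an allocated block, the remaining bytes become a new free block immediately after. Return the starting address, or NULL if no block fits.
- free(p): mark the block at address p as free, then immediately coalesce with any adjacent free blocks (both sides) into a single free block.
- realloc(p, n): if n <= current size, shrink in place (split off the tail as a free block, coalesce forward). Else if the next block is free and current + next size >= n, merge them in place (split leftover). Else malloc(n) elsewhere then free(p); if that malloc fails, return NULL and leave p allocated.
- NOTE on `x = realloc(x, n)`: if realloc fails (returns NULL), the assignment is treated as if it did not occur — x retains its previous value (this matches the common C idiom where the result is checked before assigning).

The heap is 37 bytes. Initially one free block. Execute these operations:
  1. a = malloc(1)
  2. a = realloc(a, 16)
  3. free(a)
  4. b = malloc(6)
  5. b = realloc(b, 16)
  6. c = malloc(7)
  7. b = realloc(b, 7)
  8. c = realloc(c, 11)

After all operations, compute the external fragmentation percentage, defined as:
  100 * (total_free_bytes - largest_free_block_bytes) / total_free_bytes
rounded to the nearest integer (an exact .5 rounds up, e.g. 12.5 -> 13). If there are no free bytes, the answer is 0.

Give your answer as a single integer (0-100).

Op 1: a = malloc(1) -> a = 0; heap: [0-0 ALLOC][1-36 FREE]
Op 2: a = realloc(a, 16) -> a = 0; heap: [0-15 ALLOC][16-36 FREE]
Op 3: free(a) -> (freed a); heap: [0-36 FREE]
Op 4: b = malloc(6) -> b = 0; heap: [0-5 ALLOC][6-36 FREE]
Op 5: b = realloc(b, 16) -> b = 0; heap: [0-15 ALLOC][16-36 FREE]
Op 6: c = malloc(7) -> c = 16; heap: [0-15 ALLOC][16-22 ALLOC][23-36 FREE]
Op 7: b = realloc(b, 7) -> b = 0; heap: [0-6 ALLOC][7-15 FREE][16-22 ALLOC][23-36 FREE]
Op 8: c = realloc(c, 11) -> c = 16; heap: [0-6 ALLOC][7-15 FREE][16-26 ALLOC][27-36 FREE]
Free blocks: [9 10] total_free=19 largest=10 -> 100*(19-10)/19 = 900/19 ≈ 47.368 -> rounds to 47

Answer: 47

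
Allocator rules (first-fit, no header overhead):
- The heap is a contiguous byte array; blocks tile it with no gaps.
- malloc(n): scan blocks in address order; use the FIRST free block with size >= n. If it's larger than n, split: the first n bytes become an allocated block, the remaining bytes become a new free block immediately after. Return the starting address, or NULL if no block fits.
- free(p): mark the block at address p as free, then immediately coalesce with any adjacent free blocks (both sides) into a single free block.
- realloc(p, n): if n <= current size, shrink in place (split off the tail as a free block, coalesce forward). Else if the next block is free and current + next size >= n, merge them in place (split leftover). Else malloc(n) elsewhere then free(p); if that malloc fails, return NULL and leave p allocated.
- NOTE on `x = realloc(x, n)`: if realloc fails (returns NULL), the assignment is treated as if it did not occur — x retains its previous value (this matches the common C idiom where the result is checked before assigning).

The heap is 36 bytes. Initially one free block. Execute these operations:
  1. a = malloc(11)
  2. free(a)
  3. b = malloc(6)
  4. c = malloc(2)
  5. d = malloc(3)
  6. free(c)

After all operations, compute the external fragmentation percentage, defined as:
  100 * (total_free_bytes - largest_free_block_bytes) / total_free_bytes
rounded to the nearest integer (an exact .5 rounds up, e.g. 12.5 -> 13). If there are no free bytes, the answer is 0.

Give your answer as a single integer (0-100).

Answer: 7

Derivation:
Op 1: a = malloc(11) -> a = 0; heap: [0-10 ALLOC][11-35 FREE]
Op 2: free(a) -> (freed a); heap: [0-35 FREE]
Op 3: b = malloc(6) -> b = 0; heap: [0-5 ALLOC][6-35 FREE]
Op 4: c = malloc(2) -> c = 6; heap: [0-5 ALLOC][6-7 ALLOC][8-35 FREE]
Op 5: d = malloc(3) -> d = 8; heap: [0-5 ALLOC][6-7 ALLOC][8-10 ALLOC][11-35 FREE]
Op 6: free(c) -> (freed c); heap: [0-5 ALLOC][6-7 FREE][8-10 ALLOC][11-35 FREE]
Free blocks: [2 25] total_free=27 largest=25 -> 100*(27-25)/27 = 200/27 ≈ 7.407 -> rounds to 7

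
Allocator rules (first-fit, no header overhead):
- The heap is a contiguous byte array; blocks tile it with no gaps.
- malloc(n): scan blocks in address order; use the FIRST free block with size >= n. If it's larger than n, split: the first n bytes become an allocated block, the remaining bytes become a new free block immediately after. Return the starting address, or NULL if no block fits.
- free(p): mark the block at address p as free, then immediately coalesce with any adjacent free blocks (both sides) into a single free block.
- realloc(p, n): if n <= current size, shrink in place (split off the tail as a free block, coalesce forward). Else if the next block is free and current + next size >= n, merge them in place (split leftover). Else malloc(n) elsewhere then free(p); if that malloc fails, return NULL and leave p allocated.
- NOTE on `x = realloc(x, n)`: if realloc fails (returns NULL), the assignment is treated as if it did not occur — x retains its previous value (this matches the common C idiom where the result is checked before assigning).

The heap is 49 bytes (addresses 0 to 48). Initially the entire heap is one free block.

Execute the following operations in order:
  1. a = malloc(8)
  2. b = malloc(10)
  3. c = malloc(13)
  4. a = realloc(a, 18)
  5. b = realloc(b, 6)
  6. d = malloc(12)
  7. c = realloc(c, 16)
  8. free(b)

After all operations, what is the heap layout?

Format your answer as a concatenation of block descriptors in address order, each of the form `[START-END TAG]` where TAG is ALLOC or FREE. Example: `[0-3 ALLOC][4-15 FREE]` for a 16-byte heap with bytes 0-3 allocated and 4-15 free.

Op 1: a = malloc(8) -> a = 0; heap: [0-7 ALLOC][8-48 FREE]
Op 2: b = malloc(10) -> b = 8; heap: [0-7 ALLOC][8-17 ALLOC][18-48 FREE]
Op 3: c = malloc(13) -> c = 18; heap: [0-7 ALLOC][8-17 ALLOC][18-30 ALLOC][31-48 FREE]
Op 4: a = realloc(a, 18) -> a = 31; heap: [0-7 FREE][8-17 ALLOC][18-30 ALLOC][31-48 ALLOC]
Op 5: b = realloc(b, 6) -> b = 8; heap: [0-7 FREE][8-13 ALLOC][14-17 FREE][18-30 ALLOC][31-48 ALLOC]
Op 6: d = malloc(12) -> d = NULL; heap: [0-7 FREE][8-13 ALLOC][14-17 FREE][18-30 ALLOC][31-48 ALLOC]
Op 7: c = realloc(c, 16) -> NULL (c unchanged); heap: [0-7 FREE][8-13 ALLOC][14-17 FREE][18-30 ALLOC][31-48 ALLOC]
Op 8: free(b) -> (freed b); heap: [0-17 FREE][18-30 ALLOC][31-48 ALLOC]

Answer: [0-17 FREE][18-30 ALLOC][31-48 ALLOC]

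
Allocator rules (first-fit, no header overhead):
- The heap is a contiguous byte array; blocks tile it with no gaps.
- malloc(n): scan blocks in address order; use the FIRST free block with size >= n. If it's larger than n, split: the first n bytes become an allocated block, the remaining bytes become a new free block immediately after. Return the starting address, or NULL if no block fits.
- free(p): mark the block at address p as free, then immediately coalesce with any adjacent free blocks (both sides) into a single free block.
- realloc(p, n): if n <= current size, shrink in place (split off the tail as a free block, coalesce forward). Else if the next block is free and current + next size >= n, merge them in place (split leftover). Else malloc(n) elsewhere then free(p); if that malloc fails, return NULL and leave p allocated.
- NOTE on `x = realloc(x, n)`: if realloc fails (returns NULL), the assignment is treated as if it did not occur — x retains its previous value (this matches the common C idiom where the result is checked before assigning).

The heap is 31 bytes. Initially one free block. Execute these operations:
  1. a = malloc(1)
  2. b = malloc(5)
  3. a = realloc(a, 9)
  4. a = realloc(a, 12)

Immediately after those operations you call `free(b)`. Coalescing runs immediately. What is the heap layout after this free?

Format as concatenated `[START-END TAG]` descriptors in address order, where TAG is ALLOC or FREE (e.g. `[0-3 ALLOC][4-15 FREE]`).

Op 1: a = malloc(1) -> a = 0; heap: [0-0 ALLOC][1-30 FREE]
Op 2: b = malloc(5) -> b = 1; heap: [0-0 ALLOC][1-5 ALLOC][6-30 FREE]
Op 3: a = realloc(a, 9) -> a = 6; heap: [0-0 FREE][1-5 ALLOC][6-14 ALLOC][15-30 FREE]
Op 4: a = realloc(a, 12) -> a = 6; heap: [0-0 FREE][1-5 ALLOC][6-17 ALLOC][18-30 FREE]
free(b): b = 1 -> block [1-5 ALLOC]; mark free, coalesce with adjacent free neighbors -> [0-5 FREE][6-17 ALLOC][18-30 FREE]

Answer: [0-5 FREE][6-17 ALLOC][18-30 FREE]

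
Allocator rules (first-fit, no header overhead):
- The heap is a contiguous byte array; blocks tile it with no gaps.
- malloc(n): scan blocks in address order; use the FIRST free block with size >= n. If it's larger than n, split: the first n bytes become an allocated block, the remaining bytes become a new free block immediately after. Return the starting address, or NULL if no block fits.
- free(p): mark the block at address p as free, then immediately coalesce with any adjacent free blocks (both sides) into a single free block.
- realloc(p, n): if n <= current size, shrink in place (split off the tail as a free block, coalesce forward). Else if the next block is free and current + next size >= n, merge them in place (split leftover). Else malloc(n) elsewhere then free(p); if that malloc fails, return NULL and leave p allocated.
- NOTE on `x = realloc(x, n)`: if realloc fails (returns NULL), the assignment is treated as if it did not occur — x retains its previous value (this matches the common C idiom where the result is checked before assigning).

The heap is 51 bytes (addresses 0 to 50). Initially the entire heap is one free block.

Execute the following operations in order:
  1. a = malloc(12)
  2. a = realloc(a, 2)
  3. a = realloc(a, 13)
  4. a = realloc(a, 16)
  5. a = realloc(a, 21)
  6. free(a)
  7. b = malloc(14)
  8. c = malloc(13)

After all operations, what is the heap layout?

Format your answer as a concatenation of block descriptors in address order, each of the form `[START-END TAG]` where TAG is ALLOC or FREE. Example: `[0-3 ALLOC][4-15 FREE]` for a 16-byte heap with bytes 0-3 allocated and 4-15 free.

Op 1: a = malloc(12) -> a = 0; heap: [0-11 ALLOC][12-50 FREE]
Op 2: a = realloc(a, 2) -> a = 0; heap: [0-1 ALLOC][2-50 FREE]
Op 3: a = realloc(a, 13) -> a = 0; heap: [0-12 ALLOC][13-50 FREE]
Op 4: a = realloc(a, 16) -> a = 0; heap: [0-15 ALLOC][16-50 FREE]
Op 5: a = realloc(a, 21) -> a = 0; heap: [0-20 ALLOC][21-50 FREE]
Op 6: free(a) -> (freed a); heap: [0-50 FREE]
Op 7: b = malloc(14) -> b = 0; heap: [0-13 ALLOC][14-50 FREE]
Op 8: c = malloc(13) -> c = 14; heap: [0-13 ALLOC][14-26 ALLOC][27-50 FREE]

Answer: [0-13 ALLOC][14-26 ALLOC][27-50 FREE]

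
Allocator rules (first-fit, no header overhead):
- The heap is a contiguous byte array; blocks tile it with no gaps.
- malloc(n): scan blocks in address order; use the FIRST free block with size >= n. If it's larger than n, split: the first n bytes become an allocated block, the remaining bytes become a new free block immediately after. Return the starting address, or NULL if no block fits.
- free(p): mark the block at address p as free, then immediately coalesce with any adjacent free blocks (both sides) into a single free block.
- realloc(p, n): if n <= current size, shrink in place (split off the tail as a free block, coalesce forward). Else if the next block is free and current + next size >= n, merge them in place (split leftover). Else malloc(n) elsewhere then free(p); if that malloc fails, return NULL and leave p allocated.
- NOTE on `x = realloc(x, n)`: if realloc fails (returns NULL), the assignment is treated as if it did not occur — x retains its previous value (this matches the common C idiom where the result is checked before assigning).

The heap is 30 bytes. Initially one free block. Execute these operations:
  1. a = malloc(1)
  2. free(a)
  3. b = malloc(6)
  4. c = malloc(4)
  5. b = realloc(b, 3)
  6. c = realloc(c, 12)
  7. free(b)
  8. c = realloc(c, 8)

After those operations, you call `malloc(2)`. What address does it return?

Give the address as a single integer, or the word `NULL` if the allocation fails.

Answer: 0

Derivation:
Op 1: a = malloc(1) -> a = 0; heap: [0-0 ALLOC][1-29 FREE]
Op 2: free(a) -> (freed a); heap: [0-29 FREE]
Op 3: b = malloc(6) -> b = 0; heap: [0-5 ALLOC][6-29 FREE]
Op 4: c = malloc(4) -> c = 6; heap: [0-5 ALLOC][6-9 ALLOC][10-29 FREE]
Op 5: b = realloc(b, 3) -> b = 0; heap: [0-2 ALLOC][3-5 FREE][6-9 ALLOC][10-29 FREE]
Op 6: c = realloc(c, 12) -> c = 6; heap: [0-2 ALLOC][3-5 FREE][6-17 ALLOC][18-29 FREE]
Op 7: free(b) -> (freed b); heap: [0-5 FREE][6-17 ALLOC][18-29 FREE]
Op 8: c = realloc(c, 8) -> c = 6; heap: [0-5 FREE][6-13 ALLOC][14-29 FREE]
malloc(2): first-fit scan over [0-5 FREE][6-13 ALLOC][14-29 FREE] -> 0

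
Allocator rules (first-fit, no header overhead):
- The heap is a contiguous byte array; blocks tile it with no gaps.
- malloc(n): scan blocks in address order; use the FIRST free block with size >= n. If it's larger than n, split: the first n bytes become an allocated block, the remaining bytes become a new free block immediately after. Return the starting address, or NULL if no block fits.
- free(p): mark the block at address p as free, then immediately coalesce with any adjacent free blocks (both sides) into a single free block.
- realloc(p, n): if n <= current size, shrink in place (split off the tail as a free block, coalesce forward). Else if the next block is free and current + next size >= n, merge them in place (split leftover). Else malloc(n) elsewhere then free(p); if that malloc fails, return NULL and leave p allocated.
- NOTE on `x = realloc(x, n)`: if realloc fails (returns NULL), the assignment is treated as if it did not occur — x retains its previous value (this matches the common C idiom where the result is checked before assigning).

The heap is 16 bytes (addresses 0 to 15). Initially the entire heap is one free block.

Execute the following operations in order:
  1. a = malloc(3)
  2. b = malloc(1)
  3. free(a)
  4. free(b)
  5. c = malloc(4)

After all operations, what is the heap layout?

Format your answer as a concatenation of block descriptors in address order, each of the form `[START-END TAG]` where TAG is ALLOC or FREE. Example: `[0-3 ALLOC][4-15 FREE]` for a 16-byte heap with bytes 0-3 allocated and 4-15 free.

Answer: [0-3 ALLOC][4-15 FREE]

Derivation:
Op 1: a = malloc(3) -> a = 0; heap: [0-2 ALLOC][3-15 FREE]
Op 2: b = malloc(1) -> b = 3; heap: [0-2 ALLOC][3-3 ALLOC][4-15 FREE]
Op 3: free(a) -> (freed a); heap: [0-2 FREE][3-3 ALLOC][4-15 FREE]
Op 4: free(b) -> (freed b); heap: [0-15 FREE]
Op 5: c = malloc(4) -> c = 0; heap: [0-3 ALLOC][4-15 FREE]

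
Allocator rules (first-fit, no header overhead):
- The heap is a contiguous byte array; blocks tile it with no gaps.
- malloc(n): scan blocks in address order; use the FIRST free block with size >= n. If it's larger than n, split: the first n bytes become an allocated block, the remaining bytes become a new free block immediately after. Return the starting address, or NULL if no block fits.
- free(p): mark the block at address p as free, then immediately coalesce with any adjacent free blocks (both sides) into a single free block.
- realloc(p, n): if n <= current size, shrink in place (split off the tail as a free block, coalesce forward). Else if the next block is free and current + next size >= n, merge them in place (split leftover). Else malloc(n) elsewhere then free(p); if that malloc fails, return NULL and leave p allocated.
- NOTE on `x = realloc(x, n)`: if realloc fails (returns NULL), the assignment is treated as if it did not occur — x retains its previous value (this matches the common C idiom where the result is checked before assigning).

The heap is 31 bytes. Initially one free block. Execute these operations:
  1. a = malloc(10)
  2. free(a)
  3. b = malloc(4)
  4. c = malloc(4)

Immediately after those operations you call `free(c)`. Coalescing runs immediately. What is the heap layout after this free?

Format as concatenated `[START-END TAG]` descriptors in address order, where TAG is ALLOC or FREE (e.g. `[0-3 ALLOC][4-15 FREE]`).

Op 1: a = malloc(10) -> a = 0; heap: [0-9 ALLOC][10-30 FREE]
Op 2: free(a) -> (freed a); heap: [0-30 FREE]
Op 3: b = malloc(4) -> b = 0; heap: [0-3 ALLOC][4-30 FREE]
Op 4: c = malloc(4) -> c = 4; heap: [0-3 ALLOC][4-7 ALLOC][8-30 FREE]
free(c): c = 4 -> block [4-7 ALLOC]; mark free, coalesce with adjacent free neighbors -> [0-3 ALLOC][4-30 FREE]

Answer: [0-3 ALLOC][4-30 FREE]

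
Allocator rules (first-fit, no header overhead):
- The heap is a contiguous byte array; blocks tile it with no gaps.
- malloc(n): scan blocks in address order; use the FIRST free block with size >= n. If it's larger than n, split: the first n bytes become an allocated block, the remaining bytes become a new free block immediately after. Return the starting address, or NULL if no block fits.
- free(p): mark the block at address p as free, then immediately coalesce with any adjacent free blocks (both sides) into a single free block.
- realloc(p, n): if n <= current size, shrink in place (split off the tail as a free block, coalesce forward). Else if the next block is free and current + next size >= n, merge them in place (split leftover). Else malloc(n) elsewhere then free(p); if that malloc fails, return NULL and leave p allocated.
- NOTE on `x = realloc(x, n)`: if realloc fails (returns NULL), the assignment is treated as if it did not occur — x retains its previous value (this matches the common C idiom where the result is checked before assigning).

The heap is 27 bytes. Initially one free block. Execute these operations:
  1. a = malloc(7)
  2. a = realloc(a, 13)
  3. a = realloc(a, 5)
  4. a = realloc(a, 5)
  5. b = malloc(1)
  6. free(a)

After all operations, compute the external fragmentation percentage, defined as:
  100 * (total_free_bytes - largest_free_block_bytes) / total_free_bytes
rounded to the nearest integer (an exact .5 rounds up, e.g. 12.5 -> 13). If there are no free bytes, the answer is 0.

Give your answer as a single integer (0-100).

Op 1: a = malloc(7) -> a = 0; heap: [0-6 ALLOC][7-26 FREE]
Op 2: a = realloc(a, 13) -> a = 0; heap: [0-12 ALLOC][13-26 FREE]
Op 3: a = realloc(a, 5) -> a = 0; heap: [0-4 ALLOC][5-26 FREE]
Op 4: a = realloc(a, 5) -> a = 0; heap: [0-4 ALLOC][5-26 FREE]
Op 5: b = malloc(1) -> b = 5; heap: [0-4 ALLOC][5-5 ALLOC][6-26 FREE]
Op 6: free(a) -> (freed a); heap: [0-4 FREE][5-5 ALLOC][6-26 FREE]
Free blocks: [5 21] total_free=26 largest=21 -> 100*(26-21)/26 = 500/26 ≈ 19.231 -> rounds to 19

Answer: 19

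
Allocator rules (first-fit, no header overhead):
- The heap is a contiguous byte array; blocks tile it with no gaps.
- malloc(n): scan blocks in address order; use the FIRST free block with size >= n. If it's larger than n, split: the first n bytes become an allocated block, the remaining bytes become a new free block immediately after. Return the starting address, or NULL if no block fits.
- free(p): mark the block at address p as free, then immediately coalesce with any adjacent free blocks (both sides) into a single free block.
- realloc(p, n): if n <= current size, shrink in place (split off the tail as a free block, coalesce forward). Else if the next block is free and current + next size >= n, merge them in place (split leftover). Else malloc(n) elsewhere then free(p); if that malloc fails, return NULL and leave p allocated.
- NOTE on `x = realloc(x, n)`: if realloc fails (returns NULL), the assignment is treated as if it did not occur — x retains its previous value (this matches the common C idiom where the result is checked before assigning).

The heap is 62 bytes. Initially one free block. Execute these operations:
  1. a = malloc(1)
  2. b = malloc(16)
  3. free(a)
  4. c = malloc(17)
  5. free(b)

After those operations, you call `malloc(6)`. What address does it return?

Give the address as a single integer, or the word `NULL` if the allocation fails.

Op 1: a = malloc(1) -> a = 0; heap: [0-0 ALLOC][1-61 FREE]
Op 2: b = malloc(16) -> b = 1; heap: [0-0 ALLOC][1-16 ALLOC][17-61 FREE]
Op 3: free(a) -> (freed a); heap: [0-0 FREE][1-16 ALLOC][17-61 FREE]
Op 4: c = malloc(17) -> c = 17; heap: [0-0 FREE][1-16 ALLOC][17-33 ALLOC][34-61 FREE]
Op 5: free(b) -> (freed b); heap: [0-16 FREE][17-33 ALLOC][34-61 FREE]
malloc(6): first-fit scan over [0-16 FREE][17-33 ALLOC][34-61 FREE] -> 0

Answer: 0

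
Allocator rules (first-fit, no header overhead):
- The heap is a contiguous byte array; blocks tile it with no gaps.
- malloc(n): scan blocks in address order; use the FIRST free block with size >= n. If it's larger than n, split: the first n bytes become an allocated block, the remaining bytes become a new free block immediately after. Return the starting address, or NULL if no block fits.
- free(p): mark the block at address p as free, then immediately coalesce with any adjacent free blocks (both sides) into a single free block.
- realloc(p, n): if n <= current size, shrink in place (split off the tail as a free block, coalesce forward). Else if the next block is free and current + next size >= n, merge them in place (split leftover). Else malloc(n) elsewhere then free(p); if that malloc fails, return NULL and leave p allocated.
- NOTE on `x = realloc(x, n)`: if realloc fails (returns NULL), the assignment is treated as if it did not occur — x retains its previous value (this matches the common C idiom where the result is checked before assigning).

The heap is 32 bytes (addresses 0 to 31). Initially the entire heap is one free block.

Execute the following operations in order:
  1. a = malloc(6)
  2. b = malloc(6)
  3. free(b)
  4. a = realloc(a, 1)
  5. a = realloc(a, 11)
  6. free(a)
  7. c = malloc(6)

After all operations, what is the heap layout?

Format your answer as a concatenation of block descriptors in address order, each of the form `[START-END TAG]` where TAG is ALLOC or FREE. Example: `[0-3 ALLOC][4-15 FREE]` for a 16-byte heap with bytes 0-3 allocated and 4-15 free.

Answer: [0-5 ALLOC][6-31 FREE]

Derivation:
Op 1: a = malloc(6) -> a = 0; heap: [0-5 ALLOC][6-31 FREE]
Op 2: b = malloc(6) -> b = 6; heap: [0-5 ALLOC][6-11 ALLOC][12-31 FREE]
Op 3: free(b) -> (freed b); heap: [0-5 ALLOC][6-31 FREE]
Op 4: a = realloc(a, 1) -> a = 0; heap: [0-0 ALLOC][1-31 FREE]
Op 5: a = realloc(a, 11) -> a = 0; heap: [0-10 ALLOC][11-31 FREE]
Op 6: free(a) -> (freed a); heap: [0-31 FREE]
Op 7: c = malloc(6) -> c = 0; heap: [0-5 ALLOC][6-31 FREE]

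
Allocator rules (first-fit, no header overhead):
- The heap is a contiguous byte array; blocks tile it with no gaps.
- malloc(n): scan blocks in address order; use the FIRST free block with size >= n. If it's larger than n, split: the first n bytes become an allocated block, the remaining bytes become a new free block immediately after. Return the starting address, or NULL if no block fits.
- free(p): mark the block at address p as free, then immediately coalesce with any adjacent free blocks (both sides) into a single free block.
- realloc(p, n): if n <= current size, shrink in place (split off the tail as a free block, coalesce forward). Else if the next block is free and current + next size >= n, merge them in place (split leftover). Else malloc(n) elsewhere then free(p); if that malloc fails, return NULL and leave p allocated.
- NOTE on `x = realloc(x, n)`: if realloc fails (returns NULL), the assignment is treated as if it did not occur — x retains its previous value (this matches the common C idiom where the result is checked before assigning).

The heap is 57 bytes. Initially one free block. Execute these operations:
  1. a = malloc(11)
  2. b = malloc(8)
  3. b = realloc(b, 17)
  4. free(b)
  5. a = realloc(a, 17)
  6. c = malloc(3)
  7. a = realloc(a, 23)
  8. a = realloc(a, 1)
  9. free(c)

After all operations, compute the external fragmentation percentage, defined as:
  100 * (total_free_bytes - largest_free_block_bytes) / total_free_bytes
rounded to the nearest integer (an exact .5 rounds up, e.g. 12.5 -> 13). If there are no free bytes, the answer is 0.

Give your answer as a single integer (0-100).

Answer: 36

Derivation:
Op 1: a = malloc(11) -> a = 0; heap: [0-10 ALLOC][11-56 FREE]
Op 2: b = malloc(8) -> b = 11; heap: [0-10 ALLOC][11-18 ALLOC][19-56 FREE]
Op 3: b = realloc(b, 17) -> b = 11; heap: [0-10 ALLOC][11-27 ALLOC][28-56 FREE]
Op 4: free(b) -> (freed b); heap: [0-10 ALLOC][11-56 FREE]
Op 5: a = realloc(a, 17) -> a = 0; heap: [0-16 ALLOC][17-56 FREE]
Op 6: c = malloc(3) -> c = 17; heap: [0-16 ALLOC][17-19 ALLOC][20-56 FREE]
Op 7: a = realloc(a, 23) -> a = 20; heap: [0-16 FREE][17-19 ALLOC][20-42 ALLOC][43-56 FREE]
Op 8: a = realloc(a, 1) -> a = 20; heap: [0-16 FREE][17-19 ALLOC][20-20 ALLOC][21-56 FREE]
Op 9: free(c) -> (freed c); heap: [0-19 FREE][20-20 ALLOC][21-56 FREE]
Free blocks: [20 36] total_free=56 largest=36 -> 100*(56-36)/56 = 2000/56 ≈ 35.714 -> rounds to 36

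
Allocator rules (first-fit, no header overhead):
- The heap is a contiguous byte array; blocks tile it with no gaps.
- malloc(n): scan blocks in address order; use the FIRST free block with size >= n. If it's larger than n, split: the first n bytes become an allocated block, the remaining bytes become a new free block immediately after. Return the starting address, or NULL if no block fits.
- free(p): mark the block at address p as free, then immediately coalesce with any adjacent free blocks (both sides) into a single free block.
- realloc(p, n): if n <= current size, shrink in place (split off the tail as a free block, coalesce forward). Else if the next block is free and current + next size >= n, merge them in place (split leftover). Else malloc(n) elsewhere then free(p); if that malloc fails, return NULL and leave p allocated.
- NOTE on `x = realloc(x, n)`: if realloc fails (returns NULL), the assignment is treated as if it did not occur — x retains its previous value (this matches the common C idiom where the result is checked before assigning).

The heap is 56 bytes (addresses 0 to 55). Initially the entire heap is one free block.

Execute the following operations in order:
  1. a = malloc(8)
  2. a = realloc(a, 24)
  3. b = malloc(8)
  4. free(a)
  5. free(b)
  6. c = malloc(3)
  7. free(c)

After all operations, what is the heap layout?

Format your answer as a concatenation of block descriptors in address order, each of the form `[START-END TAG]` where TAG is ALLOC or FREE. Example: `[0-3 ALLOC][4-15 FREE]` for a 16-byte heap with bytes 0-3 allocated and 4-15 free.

Op 1: a = malloc(8) -> a = 0; heap: [0-7 ALLOC][8-55 FREE]
Op 2: a = realloc(a, 24) -> a = 0; heap: [0-23 ALLOC][24-55 FREE]
Op 3: b = malloc(8) -> b = 24; heap: [0-23 ALLOC][24-31 ALLOC][32-55 FREE]
Op 4: free(a) -> (freed a); heap: [0-23 FREE][24-31 ALLOC][32-55 FREE]
Op 5: free(b) -> (freed b); heap: [0-55 FREE]
Op 6: c = malloc(3) -> c = 0; heap: [0-2 ALLOC][3-55 FREE]
Op 7: free(c) -> (freed c); heap: [0-55 FREE]

Answer: [0-55 FREE]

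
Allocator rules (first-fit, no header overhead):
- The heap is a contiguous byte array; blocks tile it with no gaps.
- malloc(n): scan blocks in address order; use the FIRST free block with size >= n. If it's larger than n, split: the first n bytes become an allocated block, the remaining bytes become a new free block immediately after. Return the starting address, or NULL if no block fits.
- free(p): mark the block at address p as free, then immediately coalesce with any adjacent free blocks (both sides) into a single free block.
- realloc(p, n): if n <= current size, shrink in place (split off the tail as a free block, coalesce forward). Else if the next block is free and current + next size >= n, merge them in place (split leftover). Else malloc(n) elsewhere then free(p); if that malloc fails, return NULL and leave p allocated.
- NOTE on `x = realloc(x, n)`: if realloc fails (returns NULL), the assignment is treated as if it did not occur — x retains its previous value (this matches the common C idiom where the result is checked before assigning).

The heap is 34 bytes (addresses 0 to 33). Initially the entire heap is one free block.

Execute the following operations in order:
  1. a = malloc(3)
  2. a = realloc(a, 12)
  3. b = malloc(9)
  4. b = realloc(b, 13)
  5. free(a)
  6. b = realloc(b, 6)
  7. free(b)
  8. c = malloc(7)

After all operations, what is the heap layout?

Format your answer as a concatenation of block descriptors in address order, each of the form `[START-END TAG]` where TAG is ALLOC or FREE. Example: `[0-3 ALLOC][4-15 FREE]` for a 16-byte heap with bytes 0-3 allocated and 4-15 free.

Op 1: a = malloc(3) -> a = 0; heap: [0-2 ALLOC][3-33 FREE]
Op 2: a = realloc(a, 12) -> a = 0; heap: [0-11 ALLOC][12-33 FREE]
Op 3: b = malloc(9) -> b = 12; heap: [0-11 ALLOC][12-20 ALLOC][21-33 FREE]
Op 4: b = realloc(b, 13) -> b = 12; heap: [0-11 ALLOC][12-24 ALLOC][25-33 FREE]
Op 5: free(a) -> (freed a); heap: [0-11 FREE][12-24 ALLOC][25-33 FREE]
Op 6: b = realloc(b, 6) -> b = 12; heap: [0-11 FREE][12-17 ALLOC][18-33 FREE]
Op 7: free(b) -> (freed b); heap: [0-33 FREE]
Op 8: c = malloc(7) -> c = 0; heap: [0-6 ALLOC][7-33 FREE]

Answer: [0-6 ALLOC][7-33 FREE]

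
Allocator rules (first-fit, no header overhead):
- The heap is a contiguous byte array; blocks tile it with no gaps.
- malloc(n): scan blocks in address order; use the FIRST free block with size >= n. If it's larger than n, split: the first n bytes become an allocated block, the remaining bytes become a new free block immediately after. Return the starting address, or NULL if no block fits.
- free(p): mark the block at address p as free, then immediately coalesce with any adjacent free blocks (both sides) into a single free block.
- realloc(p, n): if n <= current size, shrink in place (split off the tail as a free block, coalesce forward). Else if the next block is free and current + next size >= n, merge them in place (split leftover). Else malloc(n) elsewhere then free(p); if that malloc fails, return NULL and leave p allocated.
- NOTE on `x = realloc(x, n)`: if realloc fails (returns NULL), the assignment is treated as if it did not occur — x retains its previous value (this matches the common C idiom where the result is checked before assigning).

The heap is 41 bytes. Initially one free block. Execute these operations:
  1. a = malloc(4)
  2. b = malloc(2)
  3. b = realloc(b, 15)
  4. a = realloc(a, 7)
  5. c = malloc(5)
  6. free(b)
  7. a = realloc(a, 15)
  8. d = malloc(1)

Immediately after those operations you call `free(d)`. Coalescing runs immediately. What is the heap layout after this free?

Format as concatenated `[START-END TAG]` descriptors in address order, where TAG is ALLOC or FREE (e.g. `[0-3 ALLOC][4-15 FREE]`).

Op 1: a = malloc(4) -> a = 0; heap: [0-3 ALLOC][4-40 FREE]
Op 2: b = malloc(2) -> b = 4; heap: [0-3 ALLOC][4-5 ALLOC][6-40 FREE]
Op 3: b = realloc(b, 15) -> b = 4; heap: [0-3 ALLOC][4-18 ALLOC][19-40 FREE]
Op 4: a = realloc(a, 7) -> a = 19; heap: [0-3 FREE][4-18 ALLOC][19-25 ALLOC][26-40 FREE]
Op 5: c = malloc(5) -> c = 26; heap: [0-3 FREE][4-18 ALLOC][19-25 ALLOC][26-30 ALLOC][31-40 FREE]
Op 6: free(b) -> (freed b); heap: [0-18 FREE][19-25 ALLOC][26-30 ALLOC][31-40 FREE]
Op 7: a = realloc(a, 15) -> a = 0; heap: [0-14 ALLOC][15-25 FREE][26-30 ALLOC][31-40 FREE]
Op 8: d = malloc(1) -> d = 15; heap: [0-14 ALLOC][15-15 ALLOC][16-25 FREE][26-30 ALLOC][31-40 FREE]
free(d): d = 15 -> block [15-15 ALLOC]; mark free, coalesce with adjacent free neighbors -> [0-14 ALLOC][15-25 FREE][26-30 ALLOC][31-40 FREE]

Answer: [0-14 ALLOC][15-25 FREE][26-30 ALLOC][31-40 FREE]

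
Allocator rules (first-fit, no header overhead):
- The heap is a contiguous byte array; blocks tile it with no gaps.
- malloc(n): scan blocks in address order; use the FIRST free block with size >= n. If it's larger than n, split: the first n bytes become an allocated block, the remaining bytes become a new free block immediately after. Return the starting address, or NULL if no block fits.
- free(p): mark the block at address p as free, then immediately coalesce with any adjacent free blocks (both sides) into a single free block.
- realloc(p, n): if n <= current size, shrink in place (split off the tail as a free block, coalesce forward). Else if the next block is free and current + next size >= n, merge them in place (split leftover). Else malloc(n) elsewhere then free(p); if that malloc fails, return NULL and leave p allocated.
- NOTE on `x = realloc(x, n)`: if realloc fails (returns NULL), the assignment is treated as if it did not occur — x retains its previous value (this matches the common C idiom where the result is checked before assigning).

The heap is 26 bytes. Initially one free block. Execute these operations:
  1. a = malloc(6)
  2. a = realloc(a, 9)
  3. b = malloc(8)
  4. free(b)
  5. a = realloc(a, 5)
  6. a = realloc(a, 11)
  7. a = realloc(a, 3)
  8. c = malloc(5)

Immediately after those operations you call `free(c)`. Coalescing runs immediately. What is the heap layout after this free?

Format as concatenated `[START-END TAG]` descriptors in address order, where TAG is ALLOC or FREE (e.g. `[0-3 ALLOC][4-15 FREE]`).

Answer: [0-2 ALLOC][3-25 FREE]

Derivation:
Op 1: a = malloc(6) -> a = 0; heap: [0-5 ALLOC][6-25 FREE]
Op 2: a = realloc(a, 9) -> a = 0; heap: [0-8 ALLOC][9-25 FREE]
Op 3: b = malloc(8) -> b = 9; heap: [0-8 ALLOC][9-16 ALLOC][17-25 FREE]
Op 4: free(b) -> (freed b); heap: [0-8 ALLOC][9-25 FREE]
Op 5: a = realloc(a, 5) -> a = 0; heap: [0-4 ALLOC][5-25 FREE]
Op 6: a = realloc(a, 11) -> a = 0; heap: [0-10 ALLOC][11-25 FREE]
Op 7: a = realloc(a, 3) -> a = 0; heap: [0-2 ALLOC][3-25 FREE]
Op 8: c = malloc(5) -> c = 3; heap: [0-2 ALLOC][3-7 ALLOC][8-25 FREE]
free(c): c = 3 -> block [3-7 ALLOC]; mark free, coalesce with adjacent free neighbors -> [0-2 ALLOC][3-25 FREE]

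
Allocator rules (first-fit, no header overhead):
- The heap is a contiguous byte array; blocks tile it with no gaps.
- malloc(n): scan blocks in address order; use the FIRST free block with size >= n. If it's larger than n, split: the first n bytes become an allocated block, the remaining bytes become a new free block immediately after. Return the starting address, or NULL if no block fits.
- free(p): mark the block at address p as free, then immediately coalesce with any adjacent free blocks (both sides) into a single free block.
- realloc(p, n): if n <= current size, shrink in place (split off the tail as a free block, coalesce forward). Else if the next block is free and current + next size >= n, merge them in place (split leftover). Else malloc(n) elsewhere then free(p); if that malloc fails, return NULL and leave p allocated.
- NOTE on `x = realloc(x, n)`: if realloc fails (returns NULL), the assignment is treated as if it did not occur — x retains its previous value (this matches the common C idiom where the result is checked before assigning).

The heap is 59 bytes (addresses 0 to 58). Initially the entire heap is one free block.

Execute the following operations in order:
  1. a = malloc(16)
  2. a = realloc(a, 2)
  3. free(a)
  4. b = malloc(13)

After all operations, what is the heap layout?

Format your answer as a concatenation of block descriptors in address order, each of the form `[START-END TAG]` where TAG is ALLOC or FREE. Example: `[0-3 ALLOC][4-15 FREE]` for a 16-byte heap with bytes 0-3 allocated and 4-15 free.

Answer: [0-12 ALLOC][13-58 FREE]

Derivation:
Op 1: a = malloc(16) -> a = 0; heap: [0-15 ALLOC][16-58 FREE]
Op 2: a = realloc(a, 2) -> a = 0; heap: [0-1 ALLOC][2-58 FREE]
Op 3: free(a) -> (freed a); heap: [0-58 FREE]
Op 4: b = malloc(13) -> b = 0; heap: [0-12 ALLOC][13-58 FREE]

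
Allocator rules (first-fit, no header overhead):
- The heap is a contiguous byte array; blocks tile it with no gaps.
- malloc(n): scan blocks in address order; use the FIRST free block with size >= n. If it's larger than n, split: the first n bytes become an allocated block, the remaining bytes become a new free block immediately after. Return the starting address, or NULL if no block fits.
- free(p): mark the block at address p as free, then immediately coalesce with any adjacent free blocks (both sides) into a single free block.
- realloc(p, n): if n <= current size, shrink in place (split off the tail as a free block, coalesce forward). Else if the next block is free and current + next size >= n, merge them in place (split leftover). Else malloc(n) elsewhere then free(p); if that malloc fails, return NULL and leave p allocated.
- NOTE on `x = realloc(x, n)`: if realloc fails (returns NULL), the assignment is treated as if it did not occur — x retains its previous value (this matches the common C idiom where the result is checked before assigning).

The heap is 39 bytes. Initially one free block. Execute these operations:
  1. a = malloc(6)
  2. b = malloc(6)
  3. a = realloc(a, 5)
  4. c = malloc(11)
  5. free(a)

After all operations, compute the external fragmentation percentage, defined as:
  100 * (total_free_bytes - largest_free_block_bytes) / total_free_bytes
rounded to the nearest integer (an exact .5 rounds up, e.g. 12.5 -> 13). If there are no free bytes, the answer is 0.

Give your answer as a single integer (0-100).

Answer: 27

Derivation:
Op 1: a = malloc(6) -> a = 0; heap: [0-5 ALLOC][6-38 FREE]
Op 2: b = malloc(6) -> b = 6; heap: [0-5 ALLOC][6-11 ALLOC][12-38 FREE]
Op 3: a = realloc(a, 5) -> a = 0; heap: [0-4 ALLOC][5-5 FREE][6-11 ALLOC][12-38 FREE]
Op 4: c = malloc(11) -> c = 12; heap: [0-4 ALLOC][5-5 FREE][6-11 ALLOC][12-22 ALLOC][23-38 FREE]
Op 5: free(a) -> (freed a); heap: [0-5 FREE][6-11 ALLOC][12-22 ALLOC][23-38 FREE]
Free blocks: [6 16] total_free=22 largest=16 -> 100*(22-16)/22 = 600/22 ≈ 27.273 -> rounds to 27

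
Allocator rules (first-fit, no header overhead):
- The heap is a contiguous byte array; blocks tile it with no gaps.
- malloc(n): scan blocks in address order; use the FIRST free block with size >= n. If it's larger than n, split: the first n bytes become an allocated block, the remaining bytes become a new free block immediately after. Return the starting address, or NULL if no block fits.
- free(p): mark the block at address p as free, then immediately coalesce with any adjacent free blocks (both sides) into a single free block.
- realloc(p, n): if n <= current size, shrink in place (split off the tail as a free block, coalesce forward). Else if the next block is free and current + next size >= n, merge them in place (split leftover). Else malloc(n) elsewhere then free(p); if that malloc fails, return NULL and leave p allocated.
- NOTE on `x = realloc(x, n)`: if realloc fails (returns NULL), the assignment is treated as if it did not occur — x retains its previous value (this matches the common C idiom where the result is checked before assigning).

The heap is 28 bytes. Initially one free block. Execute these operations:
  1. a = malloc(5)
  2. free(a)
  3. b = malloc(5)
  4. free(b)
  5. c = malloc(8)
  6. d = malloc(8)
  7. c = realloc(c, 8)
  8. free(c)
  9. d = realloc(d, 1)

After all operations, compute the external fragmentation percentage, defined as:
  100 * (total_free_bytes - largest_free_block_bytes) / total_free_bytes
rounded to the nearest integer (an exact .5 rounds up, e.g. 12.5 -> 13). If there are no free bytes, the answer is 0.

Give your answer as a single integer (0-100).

Answer: 30

Derivation:
Op 1: a = malloc(5) -> a = 0; heap: [0-4 ALLOC][5-27 FREE]
Op 2: free(a) -> (freed a); heap: [0-27 FREE]
Op 3: b = malloc(5) -> b = 0; heap: [0-4 ALLOC][5-27 FREE]
Op 4: free(b) -> (freed b); heap: [0-27 FREE]
Op 5: c = malloc(8) -> c = 0; heap: [0-7 ALLOC][8-27 FREE]
Op 6: d = malloc(8) -> d = 8; heap: [0-7 ALLOC][8-15 ALLOC][16-27 FREE]
Op 7: c = realloc(c, 8) -> c = 0; heap: [0-7 ALLOC][8-15 ALLOC][16-27 FREE]
Op 8: free(c) -> (freed c); heap: [0-7 FREE][8-15 ALLOC][16-27 FREE]
Op 9: d = realloc(d, 1) -> d = 8; heap: [0-7 FREE][8-8 ALLOC][9-27 FREE]
Free blocks: [8 19] total_free=27 largest=19 -> 100*(27-19)/27 = 800/27 ≈ 29.630 -> rounds to 30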